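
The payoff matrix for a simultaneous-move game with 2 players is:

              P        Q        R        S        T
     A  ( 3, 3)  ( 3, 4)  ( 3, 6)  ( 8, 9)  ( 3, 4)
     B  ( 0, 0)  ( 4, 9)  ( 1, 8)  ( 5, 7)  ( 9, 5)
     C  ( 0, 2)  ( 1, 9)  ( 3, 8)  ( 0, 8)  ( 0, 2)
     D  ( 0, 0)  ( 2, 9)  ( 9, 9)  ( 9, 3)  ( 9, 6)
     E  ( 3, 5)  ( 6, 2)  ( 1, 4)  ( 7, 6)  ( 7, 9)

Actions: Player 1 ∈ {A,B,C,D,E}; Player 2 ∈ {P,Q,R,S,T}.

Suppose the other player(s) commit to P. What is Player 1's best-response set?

u_1(A vs P) = 3
u_1(B vs P) = 0
u_1(C vs P) = 0
u_1(D vs P) = 0
u_1(E vs P) = 3
max payoff 3 at {A,E}

P1 best: {A,E}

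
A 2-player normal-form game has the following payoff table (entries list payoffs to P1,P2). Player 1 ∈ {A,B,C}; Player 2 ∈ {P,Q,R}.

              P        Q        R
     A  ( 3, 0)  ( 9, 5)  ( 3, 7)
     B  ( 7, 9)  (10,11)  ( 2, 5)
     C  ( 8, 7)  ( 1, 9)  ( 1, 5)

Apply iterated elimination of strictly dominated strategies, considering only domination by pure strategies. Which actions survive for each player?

Remaining: P1:{A,B} P2:{Q,R}

P2 drop P (Q beats it: A:5>0 B:11>9 C:9>7)
P1 drop C (A beats it: Q:9>1 R:3>1)
P1→{A,B} P2→{Q,R}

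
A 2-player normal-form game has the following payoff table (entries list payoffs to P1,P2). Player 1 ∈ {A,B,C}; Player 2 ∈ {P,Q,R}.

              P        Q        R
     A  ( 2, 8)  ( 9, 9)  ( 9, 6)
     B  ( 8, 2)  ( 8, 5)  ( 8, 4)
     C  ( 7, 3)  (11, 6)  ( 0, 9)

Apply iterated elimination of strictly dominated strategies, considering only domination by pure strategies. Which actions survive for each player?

P2 drop P (Q beats it: A:9>8 B:5>2 C:6>3)
P1 drop B (A beats it: Q:9>8 R:9>8)
P1→{A,C} P2→{Q,R}

Remaining: P1:{A,C} P2:{Q,R}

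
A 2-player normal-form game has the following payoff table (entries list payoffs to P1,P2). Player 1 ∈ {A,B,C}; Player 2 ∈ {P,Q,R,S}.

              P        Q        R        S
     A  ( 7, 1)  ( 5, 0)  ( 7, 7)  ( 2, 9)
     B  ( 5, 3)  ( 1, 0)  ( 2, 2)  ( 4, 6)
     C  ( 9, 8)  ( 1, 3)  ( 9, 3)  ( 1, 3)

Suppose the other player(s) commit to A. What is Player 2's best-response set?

BR_2 = {S}

u_2(P vs A) = 1
u_2(Q vs A) = 0
u_2(R vs A) = 7
u_2(S vs A) = 9
max payoff 9 at {S}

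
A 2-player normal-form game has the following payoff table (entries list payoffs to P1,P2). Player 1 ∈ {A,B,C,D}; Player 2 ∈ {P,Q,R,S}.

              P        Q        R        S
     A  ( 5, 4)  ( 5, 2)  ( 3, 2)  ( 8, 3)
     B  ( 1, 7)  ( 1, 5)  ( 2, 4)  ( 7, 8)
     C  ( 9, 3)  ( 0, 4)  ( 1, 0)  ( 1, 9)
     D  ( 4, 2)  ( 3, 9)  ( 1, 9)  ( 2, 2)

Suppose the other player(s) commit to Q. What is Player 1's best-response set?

BR_1 = {A}

u_1(A vs Q) = 5
u_1(B vs Q) = 1
u_1(C vs Q) = 0
u_1(D vs Q) = 3
max payoff 5 at {A}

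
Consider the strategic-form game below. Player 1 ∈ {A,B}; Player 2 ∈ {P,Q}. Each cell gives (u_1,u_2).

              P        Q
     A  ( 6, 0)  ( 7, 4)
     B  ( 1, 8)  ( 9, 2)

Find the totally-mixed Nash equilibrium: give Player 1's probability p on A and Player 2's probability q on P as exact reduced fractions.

P1 mixes 3/5 on A; P2 mixes 2/7 on P

P1 indiff ⇒ q·6+(1-q)·7 = q·1+(1-q)·9 ⇒ q(5) = (1-q)(2) ⇒ q = 2/7
P2 indiff ⇒ p·0+(1-p)·8 = p·4+(1-p)·2 ⇒ p(-4) = (1-p)(-6) ⇒ p = 3/5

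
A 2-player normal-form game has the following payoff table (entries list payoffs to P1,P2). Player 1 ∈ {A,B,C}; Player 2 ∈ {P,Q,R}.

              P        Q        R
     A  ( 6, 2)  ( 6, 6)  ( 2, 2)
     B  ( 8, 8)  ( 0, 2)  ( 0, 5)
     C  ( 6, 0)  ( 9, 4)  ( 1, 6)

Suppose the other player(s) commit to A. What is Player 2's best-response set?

u_2(P vs A) = 2
u_2(Q vs A) = 6
u_2(R vs A) = 2
max payoff 6 at {Q}

P2 best: {Q}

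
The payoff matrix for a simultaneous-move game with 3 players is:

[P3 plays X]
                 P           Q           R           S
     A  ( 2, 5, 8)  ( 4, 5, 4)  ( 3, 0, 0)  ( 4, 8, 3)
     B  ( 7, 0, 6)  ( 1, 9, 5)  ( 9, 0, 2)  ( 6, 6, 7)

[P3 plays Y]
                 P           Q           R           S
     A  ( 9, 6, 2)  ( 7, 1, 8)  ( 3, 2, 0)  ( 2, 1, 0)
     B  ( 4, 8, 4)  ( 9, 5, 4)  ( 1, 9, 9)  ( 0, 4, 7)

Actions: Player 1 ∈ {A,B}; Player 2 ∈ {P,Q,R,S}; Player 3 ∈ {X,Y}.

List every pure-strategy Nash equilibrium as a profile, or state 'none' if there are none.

(A,P,X): not NE [P1→B gives 7>2; P2→S gives 8>5]
(A,P,Y): not NE [P3→X gives 8>2]
(A,Q,X): not NE [P2→S gives 8>5; P3→Y gives 8>4]
(A,Q,Y): not NE [P1→B gives 9>7; P2→P gives 6>1]
(A,R,X): not NE [P1→B gives 9>3; P2→S gives 8>0]
(A,R,Y): not NE [P2→P gives 6>2]
(A,S,X): not NE [P1→B gives 6>4]
(A,S,Y): not NE [P2→P gives 6>1; P3→X gives 3>0]
(B,P,X): not NE [P2→Q gives 9>0]
(B,P,Y): not NE [P1→A gives 9>4; P2→R gives 9>8; P3→X gives 6>4]
(B,Q,X): not NE [P1→A gives 4>1]
(B,Q,Y): not NE [P2→R gives 9>5; P3→X gives 5>4]
(B,R,X): not NE [P2→Q gives 9>0; P3→Y gives 9>2]
(B,R,Y): not NE [P1→A gives 3>1]
(B,S,X): not NE [P2→Q gives 9>6]
(B,S,Y): not NE [P1→A gives 2>0; P2→R gives 9>4]

Equilibria: none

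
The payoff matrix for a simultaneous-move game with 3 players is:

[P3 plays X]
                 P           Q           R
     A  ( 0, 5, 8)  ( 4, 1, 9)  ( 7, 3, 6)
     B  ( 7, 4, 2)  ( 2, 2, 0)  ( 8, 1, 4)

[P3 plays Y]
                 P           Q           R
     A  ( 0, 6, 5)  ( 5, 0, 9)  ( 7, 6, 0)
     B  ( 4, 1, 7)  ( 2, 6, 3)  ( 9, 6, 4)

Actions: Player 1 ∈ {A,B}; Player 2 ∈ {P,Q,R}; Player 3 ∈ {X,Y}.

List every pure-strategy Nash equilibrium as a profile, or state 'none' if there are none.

(A,P,X): not NE [P1→B gives 7>0]
(A,P,Y): not NE [P1→B gives 4>0; P3→X gives 8>5]
(A,Q,X): not NE [P2→P gives 5>1]
(A,Q,Y): not NE [P2→R gives 6>0]
(A,R,X): not NE [P1→B gives 8>7; P2→P gives 5>3]
(A,R,Y): not NE [P1→B gives 9>7; P3→X gives 6>0]
(B,P,X): not NE [P3→Y gives 7>2]
(B,P,Y): not NE [P2→R gives 6>1]
(B,Q,X): not NE [P1→A gives 4>2; P2→P gives 4>2; P3→Y gives 3>0]
(B,Q,Y): not NE [P1→A gives 5>2]
(B,R,X): not NE [P2→P gives 4>1]
(B,R,Y): NE

NE set: (B,R,Y)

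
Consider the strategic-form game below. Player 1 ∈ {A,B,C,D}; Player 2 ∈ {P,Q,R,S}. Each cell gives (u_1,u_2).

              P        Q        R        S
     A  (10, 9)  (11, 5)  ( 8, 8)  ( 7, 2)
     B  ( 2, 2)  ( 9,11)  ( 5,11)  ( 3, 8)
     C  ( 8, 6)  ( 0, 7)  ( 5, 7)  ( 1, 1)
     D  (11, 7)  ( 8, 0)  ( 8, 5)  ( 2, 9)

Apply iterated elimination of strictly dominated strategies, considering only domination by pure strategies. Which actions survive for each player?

Remaining: P1:{A,D} P2:{P,S}

P1 drop B (A beats it: P:10>2 Q:11>9 R:8>5 S:7>3)
P1 drop C (A beats it: P:10>8 Q:11>0 R:8>5 S:7>1)
P2 drop Q (P beats it: A:9>5 D:7>0)
P2 drop R (P beats it: A:9>8 D:7>5)
P1→{A,D} P2→{P,S}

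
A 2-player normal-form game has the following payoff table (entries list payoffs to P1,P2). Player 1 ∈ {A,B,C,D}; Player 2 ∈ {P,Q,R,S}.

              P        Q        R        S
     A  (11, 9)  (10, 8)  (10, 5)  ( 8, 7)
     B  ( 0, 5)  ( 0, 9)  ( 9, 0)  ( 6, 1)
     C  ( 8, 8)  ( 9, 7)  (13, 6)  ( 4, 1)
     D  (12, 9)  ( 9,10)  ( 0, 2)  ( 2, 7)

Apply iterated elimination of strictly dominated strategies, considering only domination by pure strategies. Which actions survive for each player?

P1 drop B (A beats it: P:11>0 Q:10>0 R:10>9 S:8>6)
P2 drop R (P beats it: A:9>5 C:8>6 D:9>2)
P1 drop C (A beats it: P:11>8 Q:10>9 S:8>4)
P2 drop S (P beats it: A:9>7 D:9>7)
P1→{A,D} P2→{P,Q}

Survivors P1:{A,D} P2:{P,Q}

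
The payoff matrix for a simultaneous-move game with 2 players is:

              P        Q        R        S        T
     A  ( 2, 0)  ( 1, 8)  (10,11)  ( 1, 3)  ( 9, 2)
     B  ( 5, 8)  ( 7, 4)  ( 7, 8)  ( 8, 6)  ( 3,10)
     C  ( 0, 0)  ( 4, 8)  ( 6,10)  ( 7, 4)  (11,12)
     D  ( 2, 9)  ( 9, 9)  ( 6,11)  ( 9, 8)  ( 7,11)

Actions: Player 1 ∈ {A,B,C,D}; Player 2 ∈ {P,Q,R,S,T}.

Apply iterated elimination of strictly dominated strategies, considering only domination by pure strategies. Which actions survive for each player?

P2 drop P (T beats it: A:2>0 B:10>8 C:12>0 D:11>9)
P2 drop Q (R beats it: A:11>8 B:8>4 C:10>8 D:11>9)
P2 drop S (R beats it: A:11>3 B:8>6 C:10>4 D:11>8)
P1 drop B (A beats it: R:10>7 T:9>3)
P1 drop D (A beats it: R:10>6 T:9>7)
P1→{A,C} P2→{R,T}

IESDS → P1:{A,C} P2:{R,T}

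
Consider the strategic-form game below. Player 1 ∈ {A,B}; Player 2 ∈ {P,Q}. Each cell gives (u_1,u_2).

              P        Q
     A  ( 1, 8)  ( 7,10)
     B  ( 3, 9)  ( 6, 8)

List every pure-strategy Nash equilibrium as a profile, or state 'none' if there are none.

NE set: (A,Q), (B,P)

(A,P): not NE [P1→B gives 3>1; P2→Q gives 10>8]
(A,Q): NE
(B,P): NE
(B,Q): not NE [P1→A gives 7>6; P2→P gives 9>8]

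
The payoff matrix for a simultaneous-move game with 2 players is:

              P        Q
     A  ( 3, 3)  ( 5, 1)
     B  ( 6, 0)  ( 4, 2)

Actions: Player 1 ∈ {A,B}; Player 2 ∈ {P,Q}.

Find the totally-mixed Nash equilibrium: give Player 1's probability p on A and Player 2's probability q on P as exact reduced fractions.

P1 mixes 1/2 on A; P2 mixes 1/4 on P

P1 indiff ⇒ q·3+(1-q)·5 = q·6+(1-q)·4 ⇒ q(-3) = (1-q)(-1) ⇒ q = 1/4
P2 indiff ⇒ p·3+(1-p)·0 = p·1+(1-p)·2 ⇒ p(2) = (1-p)(2) ⇒ p = 1/2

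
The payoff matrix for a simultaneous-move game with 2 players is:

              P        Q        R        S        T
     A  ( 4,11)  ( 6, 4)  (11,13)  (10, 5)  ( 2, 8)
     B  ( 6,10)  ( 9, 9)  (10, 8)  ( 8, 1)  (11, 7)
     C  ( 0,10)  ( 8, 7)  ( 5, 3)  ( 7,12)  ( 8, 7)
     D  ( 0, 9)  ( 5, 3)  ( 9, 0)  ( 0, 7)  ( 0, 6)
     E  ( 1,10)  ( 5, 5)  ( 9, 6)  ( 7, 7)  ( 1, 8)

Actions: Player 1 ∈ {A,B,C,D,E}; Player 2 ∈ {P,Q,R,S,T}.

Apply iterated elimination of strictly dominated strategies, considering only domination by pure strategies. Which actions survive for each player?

P1 drop C (B beats it: P:6>0 Q:9>8 R:10>5 S:8>7 T:11>8)
P1 drop D (A beats it: P:4>0 Q:6>5 R:11>9 S:10>0 T:2>0)
P1 drop E (A beats it: P:4>1 Q:6>5 R:11>9 S:10>7 T:2>1)
P2 drop Q (P beats it: A:11>4 B:10>9)
P2 drop S (P beats it: A:11>5 B:10>1)
P2 drop T (P beats it: A:11>8 B:10>7)
P1→{A,B} P2→{P,R}

Survivors P1:{A,B} P2:{P,R}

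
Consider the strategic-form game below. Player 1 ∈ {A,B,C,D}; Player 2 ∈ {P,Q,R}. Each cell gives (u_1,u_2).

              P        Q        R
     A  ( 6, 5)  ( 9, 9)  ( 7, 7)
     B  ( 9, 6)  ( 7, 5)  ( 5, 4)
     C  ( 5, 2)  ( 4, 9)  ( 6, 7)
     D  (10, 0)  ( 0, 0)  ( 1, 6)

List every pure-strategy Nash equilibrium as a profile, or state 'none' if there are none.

(A,P): not NE [P1→D gives 10>6; P2→Q gives 9>5]
(A,Q): NE
(A,R): not NE [P2→Q gives 9>7]
(B,P): not NE [P1→D gives 10>9]
(B,Q): not NE [P1→A gives 9>7; P2→P gives 6>5]
(B,R): not NE [P1→A gives 7>5; P2→P gives 6>4]
(C,P): not NE [P1→D gives 10>5; P2→Q gives 9>2]
(C,Q): not NE [P1→A gives 9>4]
(C,R): not NE [P1→A gives 7>6; P2→Q gives 9>7]
(D,P): not NE [P2→R gives 6>0]
(D,Q): not NE [P1→A gives 9>0; P2→R gives 6>0]
(D,R): not NE [P1→A gives 7>1]

PSNE = {(A,Q)}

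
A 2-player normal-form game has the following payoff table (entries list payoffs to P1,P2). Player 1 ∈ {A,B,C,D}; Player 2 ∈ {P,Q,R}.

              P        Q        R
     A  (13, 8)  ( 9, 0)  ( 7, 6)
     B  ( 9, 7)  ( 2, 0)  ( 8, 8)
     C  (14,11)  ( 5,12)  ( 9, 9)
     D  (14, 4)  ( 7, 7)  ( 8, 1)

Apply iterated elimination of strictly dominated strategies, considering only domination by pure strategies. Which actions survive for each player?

P1 drop B (C beats it: P:14>9 Q:5>2 R:9>8)
P2 drop R (P beats it: A:8>6 C:11>9 D:4>1)
P1→{A,C,D} P2→{P,Q}

Survivors P1:{A,C,D} P2:{P,Q}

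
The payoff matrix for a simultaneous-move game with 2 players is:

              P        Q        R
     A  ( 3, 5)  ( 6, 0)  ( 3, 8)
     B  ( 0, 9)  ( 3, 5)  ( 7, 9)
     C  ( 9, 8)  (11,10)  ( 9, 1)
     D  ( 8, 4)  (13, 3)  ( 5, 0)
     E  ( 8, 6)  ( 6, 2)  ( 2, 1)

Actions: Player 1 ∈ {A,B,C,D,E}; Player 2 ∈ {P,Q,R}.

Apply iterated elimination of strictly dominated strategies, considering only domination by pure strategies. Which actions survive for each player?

IESDS → P1:{C,D} P2:{P,Q}

P1 drop A (C beats it: P:9>3 Q:11>6 R:9>3)
P1 drop B (C beats it: P:9>0 Q:11>3 R:9>7)
P1 drop E (C beats it: P:9>8 Q:11>6 R:9>2)
P2 drop R (P beats it: C:8>1 D:4>0)
P1→{C,D} P2→{P,Q}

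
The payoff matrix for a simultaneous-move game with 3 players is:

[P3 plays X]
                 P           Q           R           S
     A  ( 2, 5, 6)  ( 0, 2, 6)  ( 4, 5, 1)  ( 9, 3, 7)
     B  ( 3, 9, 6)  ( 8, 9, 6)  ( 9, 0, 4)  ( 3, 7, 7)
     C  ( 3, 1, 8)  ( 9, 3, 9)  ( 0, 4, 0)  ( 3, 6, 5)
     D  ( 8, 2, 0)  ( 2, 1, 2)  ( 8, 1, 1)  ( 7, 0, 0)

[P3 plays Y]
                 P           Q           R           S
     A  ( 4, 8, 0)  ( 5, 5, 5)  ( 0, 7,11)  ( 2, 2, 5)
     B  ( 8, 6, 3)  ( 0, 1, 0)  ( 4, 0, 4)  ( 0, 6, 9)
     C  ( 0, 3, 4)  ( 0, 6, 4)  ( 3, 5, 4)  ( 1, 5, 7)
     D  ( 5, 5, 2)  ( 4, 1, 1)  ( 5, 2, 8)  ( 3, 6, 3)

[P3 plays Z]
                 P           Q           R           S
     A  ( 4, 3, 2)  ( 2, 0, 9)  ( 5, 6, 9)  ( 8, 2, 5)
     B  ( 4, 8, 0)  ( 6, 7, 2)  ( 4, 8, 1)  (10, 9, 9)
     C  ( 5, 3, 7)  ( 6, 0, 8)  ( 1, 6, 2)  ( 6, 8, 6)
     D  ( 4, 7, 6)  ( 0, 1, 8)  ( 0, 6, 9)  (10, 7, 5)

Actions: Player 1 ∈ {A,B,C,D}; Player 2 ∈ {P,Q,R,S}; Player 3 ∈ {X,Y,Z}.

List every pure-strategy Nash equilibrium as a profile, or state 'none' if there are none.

(A,P,X): not NE [P1→D gives 8>2]
(A,P,Y): not NE [P1→B gives 8>4; P3→X gives 6>0]
(A,P,Z): not NE [P1→C gives 5>4; P2→R gives 6>3; P3→X gives 6>2]
(A,Q,X): not NE [P1→C gives 9>0; P2→R gives 5>2; P3→Z gives 9>6]
(A,Q,Y): not NE [P2→P gives 8>5; P3→Z gives 9>5]
(A,Q,Z): not NE [P1→C gives 6>2; P2→R gives 6>0]
(A,R,X): not NE [P1→B gives 9>4; P3→Y gives 11>1]
(A,R,Y): not NE [P1→D gives 5>0; P2→P gives 8>7]
(A,R,Z): not NE [P3→Y gives 11>9]
(A,S,X): not NE [P2→R gives 5>3]
(A,S,Y): not NE [P1→D gives 3>2; P2→P gives 8>2; P3→X gives 7>5]
(A,S,Z): not NE [P1→D gives 10>8; P2→R gives 6>2; P3→X gives 7>5]
(B,P,X): not NE [P1→D gives 8>3]
(B,P,Y): not NE [P3→X gives 6>3]
(B,P,Z): not NE [P1→C gives 5>4; P2→S gives 9>8; P3→X gives 6>0]
(B,Q,X): not NE [P1→C gives 9>8]
(B,Q,Y): not NE [P1→A gives 5>0; P2→S gives 6>1; P3→X gives 6>0]
(B,Q,Z): not NE [P2→S gives 9>7; P3→X gives 6>2]
(B,R,X): not NE [P2→Q gives 9>0]
(B,R,Y): not NE [P1→D gives 5>4; P2→S gives 6>0]
(B,R,Z): not NE [P1→A gives 5>4; P2→S gives 9>8; P3→Y gives 4>1]
(B,S,X): not NE [P1→A gives 9>3; P2→Q gives 9>7; P3→Z gives 9>7]
(B,S,Y): not NE [P1→D gives 3>0]
(B,S,Z): NE
(C,P,X): not NE [P1→D gives 8>3; P2→S gives 6>1]
(C,P,Y): not NE [P1→B gives 8>0; P2→Q gives 6>3; P3→X gives 8>4]
(C,P,Z): not NE [P2→S gives 8>3; P3→X gives 8>7]
(C,Q,X): not NE [P2→S gives 6>3]
(C,Q,Y): not NE [P1→A gives 5>0; P3→X gives 9>4]
(C,Q,Z): not NE [P2→S gives 8>0; P3→X gives 9>8]
(C,R,X): not NE [P1→B gives 9>0; P2→S gives 6>4; P3→Y gives 4>0]
(C,R,Y): not NE [P1→D gives 5>3; P2→Q gives 6>5]
(C,R,Z): not NE [P1→A gives 5>1; P2→S gives 8>6; P3→Y gives 4>2]
(C,S,X): not NE [P1→A gives 9>3; P3→Y gives 7>5]
(C,S,Y): not NE [P1→D gives 3>1; P2→Q gives 6>5]
(C,S,Z): not NE [P1→D gives 10>6; P3→Y gives 7>6]
(D,P,X): not NE [P3→Z gives 6>0]
(D,P,Y): not NE [P1→B gives 8>5; P2→S gives 6>5; P3→Z gives 6>2]
(D,P,Z): not NE [P1→C gives 5>4]
(D,Q,X): not NE [P1→C gives 9>2; P2→P gives 2>1; P3→Z gives 8>2]
(D,Q,Y): not NE [P1→A gives 5>4; P2→S gives 6>1; P3→Z gives 8>1]
(D,Q,Z): not NE [P1→C gives 6>0; P2→S gives 7>1]
(D,R,X): not NE [P1→B gives 9>8; P2→P gives 2>1; P3→Z gives 9>1]
(D,R,Y): not NE [P2→S gives 6>2; P3→Z gives 9>8]
(D,R,Z): not NE [P1→A gives 5>0; P2→S gives 7>6]
(D,S,X): not NE [P1→A gives 9>7; P2→P gives 2>0; P3→Z gives 5>0]
(D,S,Y): not NE [P3→Z gives 5>3]
(D,S,Z): NE

NE set: (B,S,Z), (D,S,Z)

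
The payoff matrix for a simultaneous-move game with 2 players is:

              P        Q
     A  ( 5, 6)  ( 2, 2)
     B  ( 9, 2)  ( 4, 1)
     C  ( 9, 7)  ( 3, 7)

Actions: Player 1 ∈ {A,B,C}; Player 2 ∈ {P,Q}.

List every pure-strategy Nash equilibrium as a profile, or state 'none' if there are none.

NE set: (B,P), (C,P)

(A,P): not NE [P1→C gives 9>5]
(A,Q): not NE [P1→B gives 4>2; P2→P gives 6>2]
(B,P): NE
(B,Q): not NE [P2→P gives 2>1]
(C,P): NE
(C,Q): not NE [P1→B gives 4>3]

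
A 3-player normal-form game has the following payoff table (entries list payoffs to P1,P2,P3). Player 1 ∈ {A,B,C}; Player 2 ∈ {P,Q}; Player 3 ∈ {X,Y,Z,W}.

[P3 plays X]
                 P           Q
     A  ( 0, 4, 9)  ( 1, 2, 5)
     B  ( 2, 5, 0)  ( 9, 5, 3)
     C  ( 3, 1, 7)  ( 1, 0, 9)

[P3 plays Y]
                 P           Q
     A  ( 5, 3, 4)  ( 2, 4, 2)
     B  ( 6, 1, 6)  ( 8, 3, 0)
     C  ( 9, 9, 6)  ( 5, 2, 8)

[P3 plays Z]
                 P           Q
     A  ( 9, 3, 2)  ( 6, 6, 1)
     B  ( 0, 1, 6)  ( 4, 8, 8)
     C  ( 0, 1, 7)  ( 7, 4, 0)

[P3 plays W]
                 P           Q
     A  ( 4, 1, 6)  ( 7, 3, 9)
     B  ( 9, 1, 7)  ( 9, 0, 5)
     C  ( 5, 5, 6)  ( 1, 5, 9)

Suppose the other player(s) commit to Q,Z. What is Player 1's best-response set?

u_1(A vs Q,Z) = 6
u_1(B vs Q,Z) = 4
u_1(C vs Q,Z) = 7
max payoff 7 at {C}

P1 best: {C}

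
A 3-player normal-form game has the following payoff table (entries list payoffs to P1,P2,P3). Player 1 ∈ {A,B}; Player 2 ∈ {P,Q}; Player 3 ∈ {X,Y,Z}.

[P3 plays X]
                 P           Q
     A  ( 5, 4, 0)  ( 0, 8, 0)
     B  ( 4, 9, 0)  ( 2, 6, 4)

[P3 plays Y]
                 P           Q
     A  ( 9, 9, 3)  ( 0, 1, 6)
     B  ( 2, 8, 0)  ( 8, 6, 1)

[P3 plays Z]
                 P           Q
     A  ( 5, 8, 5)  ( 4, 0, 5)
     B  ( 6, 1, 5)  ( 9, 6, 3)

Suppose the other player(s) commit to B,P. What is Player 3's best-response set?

BR_3 = {Z}

u_3(X vs B,P) = 0
u_3(Y vs B,P) = 0
u_3(Z vs B,P) = 5
max payoff 5 at {Z}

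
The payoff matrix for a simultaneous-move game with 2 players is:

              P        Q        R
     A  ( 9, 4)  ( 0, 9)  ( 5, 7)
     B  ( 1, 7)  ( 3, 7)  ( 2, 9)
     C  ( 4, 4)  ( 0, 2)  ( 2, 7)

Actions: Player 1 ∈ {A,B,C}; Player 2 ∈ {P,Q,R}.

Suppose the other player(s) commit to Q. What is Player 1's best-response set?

u_1(A vs Q) = 0
u_1(B vs Q) = 3
u_1(C vs Q) = 0
max payoff 3 at {B}

BR_1 = {B}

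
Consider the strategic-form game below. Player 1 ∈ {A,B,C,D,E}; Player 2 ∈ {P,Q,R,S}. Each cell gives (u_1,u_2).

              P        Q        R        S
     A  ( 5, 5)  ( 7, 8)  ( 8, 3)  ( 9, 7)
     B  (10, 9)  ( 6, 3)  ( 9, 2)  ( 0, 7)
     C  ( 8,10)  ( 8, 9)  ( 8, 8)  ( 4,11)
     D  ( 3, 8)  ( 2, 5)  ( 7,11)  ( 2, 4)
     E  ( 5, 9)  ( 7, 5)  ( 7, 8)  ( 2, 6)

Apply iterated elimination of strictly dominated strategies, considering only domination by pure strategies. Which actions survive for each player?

P1 drop D (A beats it: P:5>3 Q:7>2 R:8>7 S:9>2)
P1 drop E (C beats it: P:8>5 Q:8>7 R:8>7 S:4>2)
P2 drop R (P beats it: A:5>3 B:9>2 C:10>8)
P1→{A,B,C} P2→{P,Q,S}

Remaining: P1:{A,B,C} P2:{P,Q,S}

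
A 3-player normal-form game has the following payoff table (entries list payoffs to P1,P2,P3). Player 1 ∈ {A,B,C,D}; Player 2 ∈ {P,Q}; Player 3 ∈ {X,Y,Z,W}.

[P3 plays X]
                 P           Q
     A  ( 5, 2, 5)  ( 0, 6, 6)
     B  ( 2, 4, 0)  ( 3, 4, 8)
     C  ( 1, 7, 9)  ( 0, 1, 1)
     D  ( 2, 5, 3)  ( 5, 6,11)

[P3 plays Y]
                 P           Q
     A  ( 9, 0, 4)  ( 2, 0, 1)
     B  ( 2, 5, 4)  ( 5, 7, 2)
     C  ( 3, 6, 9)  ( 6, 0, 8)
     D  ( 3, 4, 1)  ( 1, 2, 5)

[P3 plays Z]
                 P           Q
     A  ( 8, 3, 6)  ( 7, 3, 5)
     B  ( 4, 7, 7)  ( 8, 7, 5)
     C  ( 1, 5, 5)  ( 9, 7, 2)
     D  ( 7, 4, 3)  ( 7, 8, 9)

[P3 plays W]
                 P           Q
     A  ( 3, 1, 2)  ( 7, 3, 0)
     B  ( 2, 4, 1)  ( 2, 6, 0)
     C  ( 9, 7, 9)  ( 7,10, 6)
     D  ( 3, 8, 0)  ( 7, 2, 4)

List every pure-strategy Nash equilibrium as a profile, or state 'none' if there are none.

Nash profiles: (A,P,Z), (D,Q,X)

(A,P,X): not NE [P2→Q gives 6>2; P3→Z gives 6>5]
(A,P,Y): not NE [P3→Z gives 6>4]
(A,P,Z): NE
(A,P,W): not NE [P1→C gives 9>3; P2→Q gives 3>1; P3→Z gives 6>2]
(A,Q,X): not NE [P1→D gives 5>0]
(A,Q,Y): not NE [P1→C gives 6>2; P3→X gives 6>1]
(A,Q,Z): not NE [P1→C gives 9>7; P3→X gives 6>5]
(A,Q,W): not NE [P3→X gives 6>0]
(B,P,X): not NE [P1→A gives 5>2; P3→Z gives 7>0]
(B,P,Y): not NE [P1→A gives 9>2; P2→Q gives 7>5; P3→Z gives 7>4]
(B,P,Z): not NE [P1→A gives 8>4]
(B,P,W): not NE [P1→C gives 9>2; P2→Q gives 6>4; P3→Z gives 7>1]
(B,Q,X): not NE [P1→D gives 5>3]
(B,Q,Y): not NE [P1→C gives 6>5; P3→X gives 8>2]
(B,Q,Z): not NE [P1→C gives 9>8; P3→X gives 8>5]
(B,Q,W): not NE [P1→D gives 7>2; P3→X gives 8>0]
(C,P,X): not NE [P1→A gives 5>1]
(C,P,Y): not NE [P1→A gives 9>3]
(C,P,Z): not NE [P1→A gives 8>1; P2→Q gives 7>5; P3→W gives 9>5]
(C,P,W): not NE [P2→Q gives 10>7]
(C,Q,X): not NE [P1→D gives 5>0; P2→P gives 7>1; P3→Y gives 8>1]
(C,Q,Y): not NE [P2→P gives 6>0]
(C,Q,Z): not NE [P3→Y gives 8>2]
(C,Q,W): not NE [P3→Y gives 8>6]
(D,P,X): not NE [P1→A gives 5>2; P2→Q gives 6>5]
(D,P,Y): not NE [P1→A gives 9>3; P3→Z gives 3>1]
(D,P,Z): not NE [P1→A gives 8>7; P2→Q gives 8>4]
(D,P,W): not NE [P1→C gives 9>3; P3→Z gives 3>0]
(D,Q,X): NE
(D,Q,Y): not NE [P1→C gives 6>1; P2→P gives 4>2; P3→X gives 11>5]
(D,Q,Z): not NE [P1→C gives 9>7; P3→X gives 11>9]
(D,Q,W): not NE [P2→P gives 8>2; P3→X gives 11>4]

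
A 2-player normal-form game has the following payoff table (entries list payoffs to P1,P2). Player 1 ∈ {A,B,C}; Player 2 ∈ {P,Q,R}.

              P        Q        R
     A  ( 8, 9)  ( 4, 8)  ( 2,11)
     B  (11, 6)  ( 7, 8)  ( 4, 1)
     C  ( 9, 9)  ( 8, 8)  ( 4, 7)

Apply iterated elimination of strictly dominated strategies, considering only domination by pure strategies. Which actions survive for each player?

Survivors P1:{B,C} P2:{P,Q}

P1 drop A (B beats it: P:11>8 Q:7>4 R:4>2)
P2 drop R (P beats it: B:6>1 C:9>7)
P1→{B,C} P2→{P,Q}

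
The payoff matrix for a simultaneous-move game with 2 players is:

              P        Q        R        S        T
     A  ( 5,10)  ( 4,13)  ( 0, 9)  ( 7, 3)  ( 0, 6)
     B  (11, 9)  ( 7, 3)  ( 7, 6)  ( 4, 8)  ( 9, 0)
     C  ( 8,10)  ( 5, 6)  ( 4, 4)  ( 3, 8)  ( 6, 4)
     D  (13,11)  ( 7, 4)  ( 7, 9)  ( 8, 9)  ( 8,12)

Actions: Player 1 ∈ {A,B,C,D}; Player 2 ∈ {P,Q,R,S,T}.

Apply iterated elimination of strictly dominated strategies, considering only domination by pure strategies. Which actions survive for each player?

P1 drop A (D beats it: P:13>5 Q:7>4 R:7>0 S:8>7 T:8>0)
P1 drop C (B beats it: P:11>8 Q:7>5 R:7>4 S:4>3 T:9>6)
P2 drop Q (P beats it: B:9>3 D:11>4)
P2 drop R (P beats it: B:9>6 D:11>9)
P2 drop S (P beats it: B:9>8 D:11>9)
P1→{B,D} P2→{P,T}

Survivors P1:{B,D} P2:{P,T}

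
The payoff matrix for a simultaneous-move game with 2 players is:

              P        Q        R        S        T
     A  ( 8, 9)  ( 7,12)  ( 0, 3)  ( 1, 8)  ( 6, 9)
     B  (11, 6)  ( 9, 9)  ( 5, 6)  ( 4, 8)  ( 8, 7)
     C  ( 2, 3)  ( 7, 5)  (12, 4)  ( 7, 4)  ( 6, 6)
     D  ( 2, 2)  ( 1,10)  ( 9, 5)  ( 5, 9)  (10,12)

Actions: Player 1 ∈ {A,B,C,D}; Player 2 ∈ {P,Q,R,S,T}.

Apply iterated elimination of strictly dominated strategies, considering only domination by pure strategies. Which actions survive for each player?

Remaining: P1:{B,D} P2:{Q,T}

P1 drop A (B beats it: P:11>8 Q:9>7 R:5>0 S:4>1 T:8>6)
P2 drop P (Q beats it: B:9>6 C:5>3 D:10>2)
P2 drop R (Q beats it: B:9>6 C:5>4 D:10>5)
P2 drop S (Q beats it: B:9>8 C:5>4 D:10>9)
P1 drop C (B beats it: Q:9>7 T:8>6)
P1→{B,D} P2→{Q,T}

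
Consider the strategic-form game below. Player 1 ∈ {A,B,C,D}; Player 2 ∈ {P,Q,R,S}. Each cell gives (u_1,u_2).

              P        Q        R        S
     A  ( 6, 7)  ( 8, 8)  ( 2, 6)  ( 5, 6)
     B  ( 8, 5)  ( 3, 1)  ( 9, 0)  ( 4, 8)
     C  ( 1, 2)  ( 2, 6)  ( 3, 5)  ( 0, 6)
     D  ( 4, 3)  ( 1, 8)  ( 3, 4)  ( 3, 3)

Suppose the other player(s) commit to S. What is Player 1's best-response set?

u_1(A vs S) = 5
u_1(B vs S) = 4
u_1(C vs S) = 0
u_1(D vs S) = 3
max payoff 5 at {A}

P1 best: {A}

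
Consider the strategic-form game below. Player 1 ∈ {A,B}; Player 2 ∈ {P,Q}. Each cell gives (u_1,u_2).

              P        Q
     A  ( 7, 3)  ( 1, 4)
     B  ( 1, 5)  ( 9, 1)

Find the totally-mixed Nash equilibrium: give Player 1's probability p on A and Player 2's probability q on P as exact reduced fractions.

p=4/5, q=4/7

P1 indiff ⇒ q·7+(1-q)·1 = q·1+(1-q)·9 ⇒ q(6) = (1-q)(8) ⇒ q = 4/7
P2 indiff ⇒ p·3+(1-p)·5 = p·4+(1-p)·1 ⇒ p(-1) = (1-p)(-4) ⇒ p = 4/5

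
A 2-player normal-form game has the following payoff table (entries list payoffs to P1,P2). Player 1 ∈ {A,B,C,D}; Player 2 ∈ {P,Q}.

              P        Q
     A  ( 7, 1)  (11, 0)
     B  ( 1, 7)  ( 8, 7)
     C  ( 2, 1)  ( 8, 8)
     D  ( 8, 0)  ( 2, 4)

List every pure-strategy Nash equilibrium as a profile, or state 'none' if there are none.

(A,P): not NE [P1→D gives 8>7]
(A,Q): not NE [P2→P gives 1>0]
(B,P): not NE [P1→D gives 8>1]
(B,Q): not NE [P1→A gives 11>8]
(C,P): not NE [P1→D gives 8>2; P2→Q gives 8>1]
(C,Q): not NE [P1→A gives 11>8]
(D,P): not NE [P2→Q gives 4>0]
(D,Q): not NE [P1→A gives 11>2]

Equilibria: none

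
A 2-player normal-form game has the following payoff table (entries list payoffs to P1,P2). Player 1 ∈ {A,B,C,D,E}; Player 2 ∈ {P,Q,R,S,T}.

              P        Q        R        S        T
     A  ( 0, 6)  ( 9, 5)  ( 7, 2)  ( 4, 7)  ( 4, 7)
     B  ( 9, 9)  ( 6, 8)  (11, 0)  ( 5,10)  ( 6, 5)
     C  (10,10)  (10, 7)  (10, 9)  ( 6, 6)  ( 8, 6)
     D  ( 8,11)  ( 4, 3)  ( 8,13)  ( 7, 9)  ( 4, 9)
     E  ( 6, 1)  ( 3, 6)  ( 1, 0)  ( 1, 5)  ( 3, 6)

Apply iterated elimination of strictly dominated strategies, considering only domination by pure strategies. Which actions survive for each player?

Remaining: P1:{B,C,D} P2:{P,R,S}

P1 drop A (C beats it: P:10>0 Q:10>9 R:10>7 S:6>4 T:8>4)
P1 drop E (B beats it: P:9>6 Q:6>3 R:11>1 S:5>1 T:6>3)
P2 drop Q (P beats it: B:9>8 C:10>7 D:11>3)
P2 drop T (P beats it: B:9>5 C:10>6 D:11>9)
P1→{B,C,D} P2→{P,R,S}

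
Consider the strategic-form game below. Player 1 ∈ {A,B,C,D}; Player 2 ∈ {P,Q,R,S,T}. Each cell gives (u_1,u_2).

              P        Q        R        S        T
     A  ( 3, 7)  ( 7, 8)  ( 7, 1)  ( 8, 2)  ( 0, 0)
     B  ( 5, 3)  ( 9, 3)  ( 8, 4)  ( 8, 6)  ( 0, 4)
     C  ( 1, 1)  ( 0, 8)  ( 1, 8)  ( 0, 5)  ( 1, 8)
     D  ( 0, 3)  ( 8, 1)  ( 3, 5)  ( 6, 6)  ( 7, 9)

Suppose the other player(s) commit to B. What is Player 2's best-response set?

u_2(P vs B) = 3
u_2(Q vs B) = 3
u_2(R vs B) = 4
u_2(S vs B) = 6
u_2(T vs B) = 4
max payoff 6 at {S}

BR_2 = {S}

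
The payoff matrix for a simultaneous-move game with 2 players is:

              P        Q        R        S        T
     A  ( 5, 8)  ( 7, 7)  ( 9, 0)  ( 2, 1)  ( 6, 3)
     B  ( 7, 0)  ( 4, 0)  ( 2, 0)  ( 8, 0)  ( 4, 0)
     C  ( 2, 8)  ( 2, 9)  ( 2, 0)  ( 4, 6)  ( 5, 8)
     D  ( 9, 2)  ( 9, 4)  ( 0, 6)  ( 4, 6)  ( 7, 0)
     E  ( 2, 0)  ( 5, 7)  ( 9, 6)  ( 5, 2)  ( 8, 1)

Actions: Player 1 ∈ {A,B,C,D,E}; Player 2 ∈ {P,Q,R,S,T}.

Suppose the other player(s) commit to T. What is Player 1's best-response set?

u_1(A vs T) = 6
u_1(B vs T) = 4
u_1(C vs T) = 5
u_1(D vs T) = 7
u_1(E vs T) = 8
max payoff 8 at {E}

BR_1 = {E}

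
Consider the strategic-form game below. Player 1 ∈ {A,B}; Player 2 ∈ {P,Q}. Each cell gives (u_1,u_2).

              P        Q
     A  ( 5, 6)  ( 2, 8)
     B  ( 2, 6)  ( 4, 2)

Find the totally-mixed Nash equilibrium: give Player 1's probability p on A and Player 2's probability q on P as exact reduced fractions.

P1 mixes 2/3 on A; P2 mixes 2/5 on P

P1 indiff ⇒ q·5+(1-q)·2 = q·2+(1-q)·4 ⇒ q(3) = (1-q)(2) ⇒ q = 2/5
P2 indiff ⇒ p·6+(1-p)·6 = p·8+(1-p)·2 ⇒ p(-2) = (1-p)(-4) ⇒ p = 2/3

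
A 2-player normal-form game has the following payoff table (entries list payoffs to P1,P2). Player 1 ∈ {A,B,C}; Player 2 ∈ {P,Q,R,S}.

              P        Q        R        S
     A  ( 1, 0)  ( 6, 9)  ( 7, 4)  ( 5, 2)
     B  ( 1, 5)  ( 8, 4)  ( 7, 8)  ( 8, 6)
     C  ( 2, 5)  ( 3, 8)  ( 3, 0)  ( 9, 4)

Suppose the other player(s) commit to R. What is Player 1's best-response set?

BR_1 = {A,B}

u_1(A vs R) = 7
u_1(B vs R) = 7
u_1(C vs R) = 3
max payoff 7 at {A,B}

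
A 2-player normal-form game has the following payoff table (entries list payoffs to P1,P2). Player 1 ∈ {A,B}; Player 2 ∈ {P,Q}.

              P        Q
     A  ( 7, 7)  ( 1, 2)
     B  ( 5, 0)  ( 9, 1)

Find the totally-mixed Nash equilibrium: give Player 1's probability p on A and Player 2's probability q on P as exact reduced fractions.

p=1/6, q=4/5

P1 indiff ⇒ q·7+(1-q)·1 = q·5+(1-q)·9 ⇒ q(2) = (1-q)(8) ⇒ q = 4/5
P2 indiff ⇒ p·7+(1-p)·0 = p·2+(1-p)·1 ⇒ p(5) = (1-p)(1) ⇒ p = 1/6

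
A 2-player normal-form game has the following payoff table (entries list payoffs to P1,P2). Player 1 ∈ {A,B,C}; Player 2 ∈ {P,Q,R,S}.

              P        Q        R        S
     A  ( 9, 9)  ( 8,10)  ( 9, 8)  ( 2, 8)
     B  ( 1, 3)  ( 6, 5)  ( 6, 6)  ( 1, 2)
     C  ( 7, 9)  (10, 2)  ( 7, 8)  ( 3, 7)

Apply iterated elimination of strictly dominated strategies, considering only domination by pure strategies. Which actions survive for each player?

IESDS → P1:{A,C} P2:{P,Q}

P1 drop B (A beats it: P:9>1 Q:8>6 R:9>6 S:2>1)
P2 drop R (P beats it: A:9>8 C:9>8)
P2 drop S (P beats it: A:9>8 C:9>7)
P1→{A,C} P2→{P,Q}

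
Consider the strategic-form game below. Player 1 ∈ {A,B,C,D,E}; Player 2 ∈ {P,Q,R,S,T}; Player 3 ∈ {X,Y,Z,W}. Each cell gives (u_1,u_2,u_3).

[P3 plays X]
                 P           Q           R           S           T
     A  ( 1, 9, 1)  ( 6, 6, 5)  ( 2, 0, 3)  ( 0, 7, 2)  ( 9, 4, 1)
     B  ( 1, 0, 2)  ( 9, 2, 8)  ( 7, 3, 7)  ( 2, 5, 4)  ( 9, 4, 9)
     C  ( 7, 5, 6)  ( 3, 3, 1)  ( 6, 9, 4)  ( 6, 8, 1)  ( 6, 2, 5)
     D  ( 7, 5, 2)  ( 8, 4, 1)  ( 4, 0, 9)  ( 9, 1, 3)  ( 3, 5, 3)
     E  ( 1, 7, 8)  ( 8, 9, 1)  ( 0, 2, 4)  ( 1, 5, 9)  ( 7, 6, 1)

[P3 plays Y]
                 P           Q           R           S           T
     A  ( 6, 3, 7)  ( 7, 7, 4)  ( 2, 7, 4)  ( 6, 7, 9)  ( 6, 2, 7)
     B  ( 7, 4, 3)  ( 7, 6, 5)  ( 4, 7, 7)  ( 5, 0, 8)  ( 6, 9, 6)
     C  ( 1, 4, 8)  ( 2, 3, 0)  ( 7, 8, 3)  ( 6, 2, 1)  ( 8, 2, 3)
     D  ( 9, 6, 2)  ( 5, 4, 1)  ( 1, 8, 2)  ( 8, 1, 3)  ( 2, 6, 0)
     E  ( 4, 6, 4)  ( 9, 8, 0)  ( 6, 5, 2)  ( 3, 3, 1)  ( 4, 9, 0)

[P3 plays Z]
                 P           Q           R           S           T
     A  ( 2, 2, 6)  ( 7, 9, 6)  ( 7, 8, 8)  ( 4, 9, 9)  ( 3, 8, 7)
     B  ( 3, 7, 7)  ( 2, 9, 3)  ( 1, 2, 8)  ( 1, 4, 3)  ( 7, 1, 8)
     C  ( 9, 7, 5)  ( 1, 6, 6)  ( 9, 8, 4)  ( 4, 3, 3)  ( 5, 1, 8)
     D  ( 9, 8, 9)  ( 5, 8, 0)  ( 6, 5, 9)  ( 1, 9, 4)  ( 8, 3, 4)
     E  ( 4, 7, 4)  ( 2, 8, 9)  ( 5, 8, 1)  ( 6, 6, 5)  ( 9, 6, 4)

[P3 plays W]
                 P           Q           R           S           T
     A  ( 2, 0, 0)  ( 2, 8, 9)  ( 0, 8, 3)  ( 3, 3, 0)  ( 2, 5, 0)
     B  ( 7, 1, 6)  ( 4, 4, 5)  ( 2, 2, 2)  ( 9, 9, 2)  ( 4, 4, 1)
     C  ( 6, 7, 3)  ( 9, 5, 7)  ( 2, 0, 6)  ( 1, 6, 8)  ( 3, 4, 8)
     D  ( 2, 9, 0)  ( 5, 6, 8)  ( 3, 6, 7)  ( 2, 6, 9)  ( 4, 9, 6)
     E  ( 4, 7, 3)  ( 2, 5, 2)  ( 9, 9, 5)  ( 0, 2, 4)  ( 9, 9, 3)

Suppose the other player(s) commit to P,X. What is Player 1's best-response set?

P1 best: {C,D}

u_1(A vs P,X) = 1
u_1(B vs P,X) = 1
u_1(C vs P,X) = 7
u_1(D vs P,X) = 7
u_1(E vs P,X) = 1
max payoff 7 at {C,D}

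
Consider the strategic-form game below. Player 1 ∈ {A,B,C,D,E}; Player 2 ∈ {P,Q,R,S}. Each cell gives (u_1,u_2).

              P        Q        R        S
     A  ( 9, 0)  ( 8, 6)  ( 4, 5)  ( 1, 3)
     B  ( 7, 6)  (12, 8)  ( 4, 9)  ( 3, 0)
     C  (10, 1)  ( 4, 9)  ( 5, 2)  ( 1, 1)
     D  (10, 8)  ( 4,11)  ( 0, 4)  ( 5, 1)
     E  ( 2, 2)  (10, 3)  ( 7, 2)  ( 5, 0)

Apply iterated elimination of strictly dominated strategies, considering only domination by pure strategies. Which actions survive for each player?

Survivors P1:{B,E} P2:{Q,R}

P2 drop P (Q beats it: A:6>0 B:8>6 C:9>1 D:11>8 E:3>2)
P1 drop A (E beats it: Q:10>8 R:7>4 S:5>1)
P1 drop C (E beats it: Q:10>4 R:7>5 S:5>1)
P2 drop S (Q beats it: B:8>0 D:11>1 E:3>0)
P1 drop D (B beats it: Q:12>4 R:4>0)
P1→{B,E} P2→{Q,R}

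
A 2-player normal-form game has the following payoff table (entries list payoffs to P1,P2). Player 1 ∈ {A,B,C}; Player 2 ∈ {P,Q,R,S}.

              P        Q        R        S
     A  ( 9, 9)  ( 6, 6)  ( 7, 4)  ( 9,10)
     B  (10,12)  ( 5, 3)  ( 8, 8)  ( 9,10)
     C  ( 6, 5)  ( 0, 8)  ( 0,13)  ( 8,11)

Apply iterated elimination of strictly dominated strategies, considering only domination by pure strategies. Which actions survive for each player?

Survivors P1:{A,B} P2:{P,S}

P1 drop C (A beats it: P:9>6 Q:6>0 R:7>0 S:9>8)
P2 drop Q (P beats it: A:9>6 B:12>3)
P2 drop R (P beats it: A:9>4 B:12>8)
P1→{A,B} P2→{P,S}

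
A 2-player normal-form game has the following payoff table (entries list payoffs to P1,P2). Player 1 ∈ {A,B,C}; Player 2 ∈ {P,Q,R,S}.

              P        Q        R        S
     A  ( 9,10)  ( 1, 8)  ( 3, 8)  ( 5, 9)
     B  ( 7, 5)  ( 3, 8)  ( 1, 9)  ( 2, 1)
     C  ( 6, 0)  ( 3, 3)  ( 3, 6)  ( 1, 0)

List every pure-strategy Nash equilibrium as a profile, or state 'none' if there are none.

(A,P): NE
(A,Q): not NE [P1→C gives 3>1; P2→P gives 10>8]
(A,R): not NE [P2→P gives 10>8]
(A,S): not NE [P2→P gives 10>9]
(B,P): not NE [P1→A gives 9>7; P2→R gives 9>5]
(B,Q): not NE [P2→R gives 9>8]
(B,R): not NE [P1→C gives 3>1]
(B,S): not NE [P1→A gives 5>2; P2→R gives 9>1]
(C,P): not NE [P1→A gives 9>6; P2→R gives 6>0]
(C,Q): not NE [P2→R gives 6>3]
(C,R): NE
(C,S): not NE [P1→A gives 5>1; P2→R gives 6>0]

PSNE = {(A,P), (C,R)}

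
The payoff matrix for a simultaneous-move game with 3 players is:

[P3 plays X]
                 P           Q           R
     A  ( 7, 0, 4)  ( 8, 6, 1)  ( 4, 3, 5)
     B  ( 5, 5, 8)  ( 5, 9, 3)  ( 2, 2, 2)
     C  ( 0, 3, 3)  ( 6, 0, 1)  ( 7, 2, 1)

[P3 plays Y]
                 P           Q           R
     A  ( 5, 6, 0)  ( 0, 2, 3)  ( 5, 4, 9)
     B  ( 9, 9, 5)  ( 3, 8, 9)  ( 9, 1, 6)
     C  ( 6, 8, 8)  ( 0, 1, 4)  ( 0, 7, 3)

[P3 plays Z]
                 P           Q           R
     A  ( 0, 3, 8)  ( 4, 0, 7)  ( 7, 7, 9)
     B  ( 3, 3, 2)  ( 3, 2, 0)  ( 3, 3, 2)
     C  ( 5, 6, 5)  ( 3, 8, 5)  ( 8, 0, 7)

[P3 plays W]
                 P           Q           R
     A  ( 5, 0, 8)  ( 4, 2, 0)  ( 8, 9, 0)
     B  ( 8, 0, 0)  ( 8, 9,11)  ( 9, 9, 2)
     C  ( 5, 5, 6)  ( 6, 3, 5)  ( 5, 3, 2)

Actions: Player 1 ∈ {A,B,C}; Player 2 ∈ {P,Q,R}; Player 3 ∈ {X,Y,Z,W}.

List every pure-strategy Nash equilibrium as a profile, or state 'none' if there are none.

Nash profiles: (B,Q,W)

(A,P,X): not NE [P2→Q gives 6>0; P3→W gives 8>4]
(A,P,Y): not NE [P1→B gives 9>5; P3→W gives 8>0]
(A,P,Z): not NE [P1→C gives 5>0; P2→R gives 7>3]
(A,P,W): not NE [P1→B gives 8>5; P2→R gives 9>0]
(A,Q,X): not NE [P3→Z gives 7>1]
(A,Q,Y): not NE [P1→B gives 3>0; P2→P gives 6>2; P3→Z gives 7>3]
(A,Q,Z): not NE [P2→R gives 7>0]
(A,Q,W): not NE [P1→B gives 8>4; P2→R gives 9>2; P3→Z gives 7>0]
(A,R,X): not NE [P1→C gives 7>4; P2→Q gives 6>3; P3→Z gives 9>5]
(A,R,Y): not NE [P1→B gives 9>5; P2→P gives 6>4]
(A,R,Z): not NE [P1→C gives 8>7]
(A,R,W): not NE [P1→B gives 9>8; P3→Z gives 9>0]
(B,P,X): not NE [P1→A gives 7>5; P2→Q gives 9>5]
(B,P,Y): not NE [P3→X gives 8>5]
(B,P,Z): not NE [P1→C gives 5>3; P3→X gives 8>2]
(B,P,W): not NE [P2→R gives 9>0; P3→X gives 8>0]
(B,Q,X): not NE [P1→A gives 8>5; P3→W gives 11>3]
(B,Q,Y): not NE [P2→P gives 9>8; P3→W gives 11>9]
(B,Q,Z): not NE [P1→A gives 4>3; P2→R gives 3>2; P3→W gives 11>0]
(B,Q,W): NE
(B,R,X): not NE [P1→C gives 7>2; P2→Q gives 9>2; P3→Y gives 6>2]
(B,R,Y): not NE [P2→P gives 9>1]
(B,R,Z): not NE [P1→C gives 8>3; P3→Y gives 6>2]
(B,R,W): not NE [P3→Y gives 6>2]
(C,P,X): not NE [P1→A gives 7>0; P3→Y gives 8>3]
(C,P,Y): not NE [P1→B gives 9>6]
(C,P,Z): not NE [P2→Q gives 8>6; P3→Y gives 8>5]
(C,P,W): not NE [P1→B gives 8>5; P3→Y gives 8>6]
(C,Q,X): not NE [P1→A gives 8>6; P2→P gives 3>0; P3→W gives 5>1]
(C,Q,Y): not NE [P1→B gives 3>0; P2→P gives 8>1; P3→W gives 5>4]
(C,Q,Z): not NE [P1→A gives 4>3]
(C,Q,W): not NE [P1→B gives 8>6; P2→P gives 5>3]
(C,R,X): not NE [P2→P gives 3>2; P3→Z gives 7>1]
(C,R,Y): not NE [P1→B gives 9>0; P2→P gives 8>7; P3→Z gives 7>3]
(C,R,Z): not NE [P2→Q gives 8>0]
(C,R,W): not NE [P1→B gives 9>5; P2→P gives 5>3; P3→Z gives 7>2]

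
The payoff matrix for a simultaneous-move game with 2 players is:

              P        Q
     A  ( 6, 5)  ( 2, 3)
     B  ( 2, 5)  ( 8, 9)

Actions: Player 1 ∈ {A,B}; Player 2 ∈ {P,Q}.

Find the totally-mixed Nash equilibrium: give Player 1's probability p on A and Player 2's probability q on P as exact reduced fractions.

P1 indiff ⇒ q·6+(1-q)·2 = q·2+(1-q)·8 ⇒ q(4) = (1-q)(6) ⇒ q = 3/5
P2 indiff ⇒ p·5+(1-p)·5 = p·3+(1-p)·9 ⇒ p(2) = (1-p)(4) ⇒ p = 2/3

(p,q) = (2/3, 3/5)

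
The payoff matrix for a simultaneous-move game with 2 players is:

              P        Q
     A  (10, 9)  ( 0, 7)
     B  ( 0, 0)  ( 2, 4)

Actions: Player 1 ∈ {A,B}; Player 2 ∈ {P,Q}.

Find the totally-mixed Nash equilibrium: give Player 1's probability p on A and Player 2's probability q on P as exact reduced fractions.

P1 indiff ⇒ q·10+(1-q)·0 = q·0+(1-q)·2 ⇒ q(10) = (1-q)(2) ⇒ q = 1/6
P2 indiff ⇒ p·9+(1-p)·0 = p·7+(1-p)·4 ⇒ p(2) = (1-p)(4) ⇒ p = 2/3

(p,q) = (2/3, 1/6)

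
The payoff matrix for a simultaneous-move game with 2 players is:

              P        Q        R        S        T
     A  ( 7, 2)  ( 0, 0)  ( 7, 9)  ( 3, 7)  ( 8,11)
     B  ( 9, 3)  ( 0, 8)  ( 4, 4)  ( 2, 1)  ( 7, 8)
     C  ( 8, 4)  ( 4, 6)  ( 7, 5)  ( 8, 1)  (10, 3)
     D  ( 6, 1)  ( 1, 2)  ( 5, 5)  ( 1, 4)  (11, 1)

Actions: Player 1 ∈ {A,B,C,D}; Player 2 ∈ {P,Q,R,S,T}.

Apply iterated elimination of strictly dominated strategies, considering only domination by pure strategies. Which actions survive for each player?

P2 drop P (R beats it: A:9>2 B:4>3 C:5>4 D:5>1)
P1 drop B (C beats it: Q:4>0 R:7>4 S:8>2 T:10>7)
P2 drop S (R beats it: A:9>7 C:5>1 D:5>4)
P1→{A,C,D} P2→{Q,R,T}

Survivors P1:{A,C,D} P2:{Q,R,T}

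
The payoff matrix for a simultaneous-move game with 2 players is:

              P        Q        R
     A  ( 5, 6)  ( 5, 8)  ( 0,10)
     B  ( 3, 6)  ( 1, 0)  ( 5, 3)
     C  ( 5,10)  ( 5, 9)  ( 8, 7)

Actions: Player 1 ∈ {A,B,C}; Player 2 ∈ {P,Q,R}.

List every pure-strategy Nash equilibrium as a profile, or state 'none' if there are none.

PSNE = {(C,P)}

(A,P): not NE [P2→R gives 10>6]
(A,Q): not NE [P2→R gives 10>8]
(A,R): not NE [P1→C gives 8>0]
(B,P): not NE [P1→C gives 5>3]
(B,Q): not NE [P1→C gives 5>1; P2→P gives 6>0]
(B,R): not NE [P1→C gives 8>5; P2→P gives 6>3]
(C,P): NE
(C,Q): not NE [P2→P gives 10>9]
(C,R): not NE [P2→P gives 10>7]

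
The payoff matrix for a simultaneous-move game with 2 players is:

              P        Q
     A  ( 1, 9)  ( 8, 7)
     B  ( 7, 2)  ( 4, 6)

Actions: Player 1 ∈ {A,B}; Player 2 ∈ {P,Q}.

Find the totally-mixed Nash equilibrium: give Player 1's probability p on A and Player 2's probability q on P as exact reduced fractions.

(p,q) = (2/3, 2/5)

P1 indiff ⇒ q·1+(1-q)·8 = q·7+(1-q)·4 ⇒ q(-6) = (1-q)(-4) ⇒ q = 2/5
P2 indiff ⇒ p·9+(1-p)·2 = p·7+(1-p)·6 ⇒ p(2) = (1-p)(4) ⇒ p = 2/3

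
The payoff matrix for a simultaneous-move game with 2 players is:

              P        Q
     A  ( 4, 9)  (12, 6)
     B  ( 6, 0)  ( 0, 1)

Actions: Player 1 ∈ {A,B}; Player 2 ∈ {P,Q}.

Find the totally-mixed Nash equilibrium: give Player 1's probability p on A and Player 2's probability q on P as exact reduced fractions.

P1 indiff ⇒ q·4+(1-q)·12 = q·6+(1-q)·0 ⇒ q(-2) = (1-q)(-12) ⇒ q = 6/7
P2 indiff ⇒ p·9+(1-p)·0 = p·6+(1-p)·1 ⇒ p(3) = (1-p)(1) ⇒ p = 1/4

P1 mixes 1/4 on A; P2 mixes 6/7 on P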